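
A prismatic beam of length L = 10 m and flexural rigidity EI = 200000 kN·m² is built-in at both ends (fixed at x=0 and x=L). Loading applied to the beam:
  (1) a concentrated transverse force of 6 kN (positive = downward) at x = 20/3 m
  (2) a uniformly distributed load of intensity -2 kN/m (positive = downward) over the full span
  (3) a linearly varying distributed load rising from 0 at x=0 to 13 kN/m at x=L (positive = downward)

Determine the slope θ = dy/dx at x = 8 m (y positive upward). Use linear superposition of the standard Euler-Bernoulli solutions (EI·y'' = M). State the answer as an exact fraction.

Load 1 — point force P=6 kN at a=20/3 m (b=L-a=10/3):
  θ_1 = Pa²(L-x)(2bL-(3b+a)(L-x))/(2L³EI)  [x>a] = 6·(20/3)²·(10-8)·(2·(10/3)·10-(3·(10/3)+(20/3))·(10-8))/(2·10³·200000) = 1/22500 rad
Load 2 — uniform load w=-2 kN/m over full span:
  θ_2 = -wx(L-x)(L-2x)/(12EI) = -(-2)·8·(10-8)·(10-2·8)/(12·200000) = -1/12500 rad
Load 3 — triangular load w₀=13 kN/m (0→w₀ over full span):
  θ_3 = -w₀(2x(L-x)(L-2x)(x+2L)+x²(L-x)²)/(120LEI) = -13·(2·8·(10-8)·(10-2·8)·(8+2·10)+8²·(10-8)²)/(120·10·200000) = 13/46875 rad
Superposition: θ = Σ θ_i = 34/140625 rad ≈ 0.000242 rad

θ(8) = 34/140625 rad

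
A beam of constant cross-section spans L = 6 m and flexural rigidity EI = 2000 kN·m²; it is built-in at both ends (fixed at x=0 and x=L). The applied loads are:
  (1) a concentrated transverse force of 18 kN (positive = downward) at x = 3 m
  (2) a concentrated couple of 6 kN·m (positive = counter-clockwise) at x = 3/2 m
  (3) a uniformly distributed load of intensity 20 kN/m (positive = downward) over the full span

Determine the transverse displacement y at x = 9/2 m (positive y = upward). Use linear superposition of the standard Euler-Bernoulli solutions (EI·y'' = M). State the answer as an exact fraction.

y(9/2) = -5967/256000 m

Load 1 — point force P=18 kN at a=3 m (b=L-a=3):
  y_1 = -Pa²(L-x)²(3bL-(3b+a)(L-x))/(6L³EI)  [x>a] = -18·3²·(6-(9/2))²·(3·3·6-(3·3+3)·(6-(9/2)))/(6·6³·2000) = -81/16000 m
Load 2 — applied couple M₀=6 kN·m at a=3/2 m (b=L-a=9/2):
  y_2 = (R_Ax³/6 - M_Ax²/2 - M₀(x-a)²/2)/EI  [x>a] with R_A=9/8, M_A=-9/8 = ((9/8)·(9/2)³/6 - (-9/8)·(9/2)²/2 - 6·((9/2)-(3/2))²/2)/2000 = 189/256000 m
Load 3 — uniform load w=20 kN/m over full span:
  y_3 = -wx²(L-x)²/(24EI) = -20·(9/2)²·(6-(9/2))²/(24·2000) = -243/12800 m
Superposition: y = Σ y_i = -5967/256000 m ≈ -0.023309 m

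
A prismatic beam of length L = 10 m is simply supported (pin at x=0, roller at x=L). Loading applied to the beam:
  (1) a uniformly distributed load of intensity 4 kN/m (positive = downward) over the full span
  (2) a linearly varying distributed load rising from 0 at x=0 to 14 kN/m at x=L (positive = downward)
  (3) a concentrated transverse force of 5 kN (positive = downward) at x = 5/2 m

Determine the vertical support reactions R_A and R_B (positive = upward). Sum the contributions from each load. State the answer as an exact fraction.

R_A = 565/12 kN, R_B = 815/12 kN

Load 1 — uniform load w=4 kN/m over full span:
  R_A = wL/2 = 4·10/2 = 20 kN
  R_B = wL/2 = 4·10/2 = 20 kN
Load 2 — triangular load w₀=14 kN/m (0→w₀ over full span):
  R_A = w₀L/6 = 14·10/6 = 70/3 kN
  R_B = w₀L/3 = 14·10/3 = 140/3 kN
Load 3 — point force P=5 kN at a=5/2 m (b=L-a=15/2):
  R_A = Pb/L = 5·(15/2)/10 = 15/4 kN
  R_B = Pa/L = 5·(5/2)/10 = 5/4 kN
Superposition: R_A = 565/12 kN, R_B = 815/12 kN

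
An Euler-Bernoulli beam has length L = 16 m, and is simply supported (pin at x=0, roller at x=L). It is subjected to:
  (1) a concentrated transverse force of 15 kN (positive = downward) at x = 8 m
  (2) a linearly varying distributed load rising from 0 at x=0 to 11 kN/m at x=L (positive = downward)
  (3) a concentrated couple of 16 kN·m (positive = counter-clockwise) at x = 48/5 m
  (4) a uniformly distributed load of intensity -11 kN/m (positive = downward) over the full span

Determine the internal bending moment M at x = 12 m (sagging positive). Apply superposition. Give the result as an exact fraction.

Load 1 — point force P=15 kN at a=8 m (b=L-a=8):
  M_1 = Pa(L-x)/L  [x>a] = 15·8·(16-12)/16 = 30 kN·m
Load 2 — triangular load w₀=11 kN/m (0→w₀ over full span):
  M_2 = w₀Lx/6 - w₀x³/(6L) = 11·16·12/6 - 11·12³/(6·16) = 154 kN·m
Load 3 — applied couple M₀=16 kN·m at a=48/5 m (b=L-a=32/5):
  M_3 = M₀x/L - M₀  [x>a] = 16·12/16 - 16 = -4 kN·m
Load 4 — uniform load w=-11 kN/m over full span:
  M_4 = wx(L-x)/2 = (-11)·12·(16-12)/2 = -264 kN·m
Superposition: M = Σ M_i = -84 kN·m ≈ -84.000000 kN·m

M(12) = -84 kN·m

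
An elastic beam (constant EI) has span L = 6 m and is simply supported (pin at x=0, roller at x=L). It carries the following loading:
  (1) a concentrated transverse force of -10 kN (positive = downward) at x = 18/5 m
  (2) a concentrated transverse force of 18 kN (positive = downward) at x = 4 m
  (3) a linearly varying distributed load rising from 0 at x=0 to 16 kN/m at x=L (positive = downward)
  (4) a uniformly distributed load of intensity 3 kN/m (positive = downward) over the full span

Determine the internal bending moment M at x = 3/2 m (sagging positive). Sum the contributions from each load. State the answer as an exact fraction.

Load 1 — point force P=-10 kN at a=18/5 m (b=L-a=12/5):
  M_1 = Pbx/L  [x≤a] = (-10)·(12/5)·(3/2)/6 = -6 kN·m
Load 2 — point force P=18 kN at a=4 m (b=L-a=2):
  M_2 = Pbx/L  [x≤a] = 18·2·(3/2)/6 = 9 kN·m
Load 3 — triangular load w₀=16 kN/m (0→w₀ over full span):
  M_3 = w₀Lx/6 - w₀x³/(6L) = 16·6·(3/2)/6 - 16·(3/2)³/(6·6) = 45/2 kN·m
Load 4 — uniform load w=3 kN/m over full span:
  M_4 = wx(L-x)/2 = 3·(3/2)·(6-(3/2))/2 = 81/8 kN·m
Superposition: M = Σ M_i = 285/8 kN·m ≈ 35.625000 kN·m

M(3/2) = 285/8 kN·m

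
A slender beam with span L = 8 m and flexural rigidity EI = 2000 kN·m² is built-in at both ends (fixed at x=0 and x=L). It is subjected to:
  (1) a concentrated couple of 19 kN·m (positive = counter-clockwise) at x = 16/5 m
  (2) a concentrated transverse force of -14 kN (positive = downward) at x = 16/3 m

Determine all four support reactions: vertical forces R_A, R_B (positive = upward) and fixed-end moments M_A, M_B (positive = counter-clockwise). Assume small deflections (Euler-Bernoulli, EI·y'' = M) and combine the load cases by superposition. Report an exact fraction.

R_A = -283/1350 kN, M_A = -4061/675 kN·m, R_B = -18617/1350 kN, M_B = 15304/675 kN·m

Load 1 — applied couple M₀=19 kN·m at a=16/5 m (b=L-a=24/5):
  R_A = 6M₀ab/L³ = 6·19·(16/5)·(24/5)/8³ = 171/50 kN
  M_A = M₀b(2a-b)/L² = 19·(24/5)·(2·(16/5)-(24/5))/8² = 57/25 kN·m
  R_B = -6M₀ab/L³ = -6·19·(16/5)·(24/5)/8³ = -171/50 kN
  M_B = M₀a(2b-a)/L² = 19·(16/5)·(2·(24/5)-(16/5))/8² = 152/25 kN·m
Load 2 — point force P=-14 kN at a=16/3 m (b=L-a=8/3):
  R_A = Pb²(3a+b)/L³ = (-14)·(8/3)²·(3·(16/3)+(8/3))/8³ = -98/27 kN
  M_A = Pab²/L² = (-14)·(16/3)·(8/3)²/8² = -224/27 kN·m
  R_B = Pa²(a+3b)/L³ = (-14)·(16/3)²·((16/3)+3·(8/3))/8³ = -280/27 kN
  M_B = -Pa²b/L² = -(-14)·(16/3)²·(8/3)/8² = 448/27 kN·m
Superposition: R_A = -283/1350 kN, M_A = -4061/675 kN·m, R_B = -18617/1350 kN, M_B = 15304/675 kN·m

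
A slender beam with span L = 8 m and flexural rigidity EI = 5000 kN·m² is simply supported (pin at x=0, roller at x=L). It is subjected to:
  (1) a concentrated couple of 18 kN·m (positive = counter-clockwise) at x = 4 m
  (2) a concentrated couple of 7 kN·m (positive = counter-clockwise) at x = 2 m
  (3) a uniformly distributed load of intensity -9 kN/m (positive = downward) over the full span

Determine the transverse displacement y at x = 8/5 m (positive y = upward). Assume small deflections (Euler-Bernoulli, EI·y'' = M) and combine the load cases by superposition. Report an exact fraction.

Load 1 — applied couple M₀=18 kN·m at a=4 m (b=L-a=4):
  y_1 = (M₀x³/(6L)+C₁x)/EI  [x≤a] with C₁=M₀(3b²-L²)/(6L)=-6 = (18·(8/5)³/(6·8)+(-6)·(8/5))/5000 = -126/78125 m
Load 2 — applied couple M₀=7 kN·m at a=2 m (b=L-a=6):
  y_2 = (M₀x³/(6L)+C₁x)/EI  [x≤a] with C₁=M₀(3b²-L²)/(6L)=77/12 = (7·(8/5)³/(6·8)+(77/12)·(8/5))/5000 = 679/312500 m
Load 3 — uniform load w=-9 kN/m over full span:
  y_3 = -wx(L³-2Lx²+x³)/(24EI) = -(-9)·(8/5)·(8³-2·8·(8/5)²+(8/5)³)/(24·5000) = 22272/390625 m
Superposition: y = Σ y_i = 89963/1562500 m ≈ 0.057576 m

y(8/5) = 89963/1562500 m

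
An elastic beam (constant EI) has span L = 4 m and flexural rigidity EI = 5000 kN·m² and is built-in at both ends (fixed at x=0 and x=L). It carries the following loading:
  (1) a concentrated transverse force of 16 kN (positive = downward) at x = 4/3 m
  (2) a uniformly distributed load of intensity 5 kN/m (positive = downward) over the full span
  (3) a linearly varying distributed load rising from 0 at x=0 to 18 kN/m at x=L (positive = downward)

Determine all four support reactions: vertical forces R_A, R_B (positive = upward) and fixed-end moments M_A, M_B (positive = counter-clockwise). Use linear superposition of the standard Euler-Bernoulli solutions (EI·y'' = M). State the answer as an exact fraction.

R_A = 4408/135 kN, M_A = 3476/135 kN·m, R_B = 5312/135 kN, M_B = -3484/135 kN·m

Load 1 — point force P=16 kN at a=4/3 m (b=L-a=8/3):
  R_A = Pb²(3a+b)/L³ = 16·(8/3)²·(3·(4/3)+(8/3))/4³ = 320/27 kN
  M_A = Pab²/L² = 16·(4/3)·(8/3)²/4² = 256/27 kN·m
  R_B = Pa²(a+3b)/L³ = 16·(4/3)²·((4/3)+3·(8/3))/4³ = 112/27 kN
  M_B = -Pa²b/L² = -16·(4/3)²·(8/3)/4² = -128/27 kN·m
Load 2 — uniform load w=5 kN/m over full span:
  R_A = wL/2 = 5·4/2 = 10 kN
  M_A = wL²/12 = 5·4²/12 = 20/3 kN·m
  R_B = wL/2 = 5·4/2 = 10 kN
  M_B = -wL²/12 = -5·4²/12 = -20/3 kN·m
Load 3 — triangular load w₀=18 kN/m (0→w₀ over full span):
  R_A = 3w₀L/20 = 3·18·4/20 = 54/5 kN
  M_A = w₀L²/30 = 18·4²/30 = 48/5 kN·m
  R_B = 7w₀L/20 = 7·18·4/20 = 126/5 kN
  M_B = -w₀L²/20 = -18·4²/20 = -72/5 kN·m
Superposition: R_A = 4408/135 kN, M_A = 3476/135 kN·m, R_B = 5312/135 kN, M_B = -3484/135 kN·m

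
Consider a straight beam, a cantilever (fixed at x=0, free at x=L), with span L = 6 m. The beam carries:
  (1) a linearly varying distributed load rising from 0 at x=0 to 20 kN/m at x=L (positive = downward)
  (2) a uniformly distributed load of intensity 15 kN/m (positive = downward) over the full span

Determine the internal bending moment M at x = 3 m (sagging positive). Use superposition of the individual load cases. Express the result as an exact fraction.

Load 1 — triangular load w₀=20 kN/m (0→w₀ over full span):
  M_1 = w₀Lx/2 - w₀L²/3 - w₀x³/(6L) = 20·6·3/2 - 20·6²/3 - 20·3³/(6·6) = -75 kN·m
Load 2 — uniform load w=15 kN/m over full span:
  M_2 = -w(L-x)²/2 = -15·(6-3)²/2 = -135/2 kN·m
Superposition: M = Σ M_i = -285/2 kN·m ≈ -142.500000 kN·m

M(3) = -285/2 kN·m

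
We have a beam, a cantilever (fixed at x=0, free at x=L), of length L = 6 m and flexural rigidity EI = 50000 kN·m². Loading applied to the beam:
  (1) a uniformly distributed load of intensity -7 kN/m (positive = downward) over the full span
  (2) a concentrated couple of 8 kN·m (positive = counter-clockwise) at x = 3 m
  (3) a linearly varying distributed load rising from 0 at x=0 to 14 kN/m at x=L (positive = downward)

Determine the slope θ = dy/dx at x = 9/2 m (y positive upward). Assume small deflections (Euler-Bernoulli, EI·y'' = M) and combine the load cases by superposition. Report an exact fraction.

Load 1 — uniform load w=-7 kN/m over full span:
  θ_1 = -wx(x²-3Lx+3L²)/(6EI) = -(-7)·(9/2)·((9/2)²-3·6·(9/2)+3·6²)/(6·50000) = 3969/800000 rad
Load 2 — applied couple M₀=8 kN·m at a=3 m (b=L-a=3):
  θ_2 = M₀a/EI  [x>a] = 8·3/50000 = 3/6250 rad
Load 3 — triangular load w₀=14 kN/m (0→w₀ over full span):
  θ_3 = (w₀Lx²/4-w₀L²x/3-w₀x⁴/(24L))/EI = (14·6·(9/2)²/4-14·6²·(9/2)/3-14·(9/2)⁴/(24·6))/50000 = -47439/6400000 rad
Superposition: θ = Σ θ_i = -2523/1280000 rad ≈ -0.001971 rad

θ(9/2) = -2523/1280000 rad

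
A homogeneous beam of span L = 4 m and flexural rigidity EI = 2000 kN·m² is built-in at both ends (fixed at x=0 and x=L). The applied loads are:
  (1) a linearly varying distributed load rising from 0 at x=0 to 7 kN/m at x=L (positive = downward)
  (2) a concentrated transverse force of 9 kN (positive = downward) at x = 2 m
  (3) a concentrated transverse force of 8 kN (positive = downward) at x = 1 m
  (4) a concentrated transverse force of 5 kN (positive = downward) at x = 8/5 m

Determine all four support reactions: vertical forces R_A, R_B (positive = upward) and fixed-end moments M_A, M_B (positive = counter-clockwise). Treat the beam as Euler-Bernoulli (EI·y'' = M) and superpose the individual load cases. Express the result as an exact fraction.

R_A = 1869/100 kN, M_A = 1171/75 kN·m, R_B = 1731/100 kN, M_B = -338/25 kN·m

Load 1 — triangular load w₀=7 kN/m (0→w₀ over full span):
  R_A = 3w₀L/20 = 3·7·4/20 = 21/5 kN
  M_A = w₀L²/30 = 7·4²/30 = 56/15 kN·m
  R_B = 7w₀L/20 = 7·7·4/20 = 49/5 kN
  M_B = -w₀L²/20 = -7·4²/20 = -28/5 kN·m
Load 2 — point force P=9 kN at a=2 m (b=L-a=2):
  R_A = Pb²(3a+b)/L³ = 9·2²·(3·2+2)/4³ = 9/2 kN
  M_A = Pab²/L² = 9·2·2²/4² = 9/2 kN·m
  R_B = Pa²(a+3b)/L³ = 9·2²·(2+3·2)/4³ = 9/2 kN
  M_B = -Pa²b/L² = -9·2²·2/4² = -9/2 kN·m
Load 3 — point force P=8 kN at a=1 m (b=L-a=3):
  R_A = Pb²(3a+b)/L³ = 8·3²·(3·1+3)/4³ = 27/4 kN
  M_A = Pab²/L² = 8·1·3²/4² = 9/2 kN·m
  R_B = Pa²(a+3b)/L³ = 8·1²·(1+3·3)/4³ = 5/4 kN
  M_B = -Pa²b/L² = -8·1²·3/4² = -3/2 kN·m
Load 4 — point force P=5 kN at a=8/5 m (b=L-a=12/5):
  R_A = Pb²(3a+b)/L³ = 5·(12/5)²·(3·(8/5)+(12/5))/4³ = 81/25 kN
  M_A = Pab²/L² = 5·(8/5)·(12/5)²/4² = 72/25 kN·m
  R_B = Pa²(a+3b)/L³ = 5·(8/5)²·((8/5)+3·(12/5))/4³ = 44/25 kN
  M_B = -Pa²b/L² = -5·(8/5)²·(12/5)/4² = -48/25 kN·m
Superposition: R_A = 1869/100 kN, M_A = 1171/75 kN·m, R_B = 1731/100 kN, M_B = -338/25 kN·m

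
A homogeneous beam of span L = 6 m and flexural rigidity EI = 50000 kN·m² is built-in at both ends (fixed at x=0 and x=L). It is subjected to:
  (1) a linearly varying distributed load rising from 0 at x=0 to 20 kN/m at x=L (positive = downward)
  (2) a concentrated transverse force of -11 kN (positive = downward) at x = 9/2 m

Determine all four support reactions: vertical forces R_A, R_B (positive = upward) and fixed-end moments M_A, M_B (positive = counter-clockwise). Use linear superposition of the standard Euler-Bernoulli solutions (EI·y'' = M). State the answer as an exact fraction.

R_A = 521/32 kN, M_A = 669/32 kN·m, R_B = 1047/32 kN, M_B = -855/32 kN·m

Load 1 — triangular load w₀=20 kN/m (0→w₀ over full span):
  R_A = 3w₀L/20 = 3·20·6/20 = 18 kN
  M_A = w₀L²/30 = 20·6²/30 = 24 kN·m
  R_B = 7w₀L/20 = 7·20·6/20 = 42 kN
  M_B = -w₀L²/20 = -20·6²/20 = -36 kN·m
Load 2 — point force P=-11 kN at a=9/2 m (b=L-a=3/2):
  R_A = Pb²(3a+b)/L³ = (-11)·(3/2)²·(3·(9/2)+(3/2))/6³ = -55/32 kN
  M_A = Pab²/L² = (-11)·(9/2)·(3/2)²/6² = -99/32 kN·m
  R_B = Pa²(a+3b)/L³ = (-11)·(9/2)²·((9/2)+3·(3/2))/6³ = -297/32 kN
  M_B = -Pa²b/L² = -(-11)·(9/2)²·(3/2)/6² = 297/32 kN·m
Superposition: R_A = 521/32 kN, M_A = 669/32 kN·m, R_B = 1047/32 kN, M_B = -855/32 kN·m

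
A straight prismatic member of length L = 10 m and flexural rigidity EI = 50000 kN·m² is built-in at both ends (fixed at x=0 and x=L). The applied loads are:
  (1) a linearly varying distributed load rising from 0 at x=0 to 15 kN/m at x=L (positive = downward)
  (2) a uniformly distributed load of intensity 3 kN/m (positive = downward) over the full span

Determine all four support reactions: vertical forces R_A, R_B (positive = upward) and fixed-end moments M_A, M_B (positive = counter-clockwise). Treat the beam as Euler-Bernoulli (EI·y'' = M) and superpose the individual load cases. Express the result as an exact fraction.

Load 1 — triangular load w₀=15 kN/m (0→w₀ over full span):
  R_A = 3w₀L/20 = 3·15·10/20 = 45/2 kN
  M_A = w₀L²/30 = 15·10²/30 = 50 kN·m
  R_B = 7w₀L/20 = 7·15·10/20 = 105/2 kN
  M_B = -w₀L²/20 = -15·10²/20 = -75 kN·m
Load 2 — uniform load w=3 kN/m over full span:
  R_A = wL/2 = 3·10/2 = 15 kN
  M_A = wL²/12 = 3·10²/12 = 25 kN·m
  R_B = wL/2 = 3·10/2 = 15 kN
  M_B = -wL²/12 = -3·10²/12 = -25 kN·m
Superposition: R_A = 75/2 kN, M_A = 75 kN·m, R_B = 135/2 kN, M_B = -100 kN·m

R_A = 75/2 kN, M_A = 75 kN·m, R_B = 135/2 kN, M_B = -100 kN·m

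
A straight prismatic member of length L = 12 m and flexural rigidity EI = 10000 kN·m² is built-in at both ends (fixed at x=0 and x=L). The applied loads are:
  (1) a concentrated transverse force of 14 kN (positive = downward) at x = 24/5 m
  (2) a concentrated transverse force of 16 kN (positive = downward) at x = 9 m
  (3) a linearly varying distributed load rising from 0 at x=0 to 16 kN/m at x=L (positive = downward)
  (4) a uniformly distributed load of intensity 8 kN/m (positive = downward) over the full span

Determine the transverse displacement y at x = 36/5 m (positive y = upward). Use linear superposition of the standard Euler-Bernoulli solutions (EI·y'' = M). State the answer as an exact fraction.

y(36/5) = -1923651/19531250 m

Load 1 — point force P=14 kN at a=24/5 m (b=L-a=36/5):
  y_1 = -Pa²(L-x)²(3bL-(3b+a)(L-x))/(6L³EI)  [x>a] = -14·(24/5)²·(12-(36/5))²·(3·(36/5)·12-(3·(36/5)+(24/5))·(12-(36/5)))/(6·12³·10000) = -92736/9765625 m
Load 2 — point force P=16 kN at a=9 m (b=L-a=3):
  y_2 = -Pb²x²(3aL-(3a+b)x)/(6L³EI)  [x≤a] = -16·3²·(36/5)²·(3·9·12-(3·9+3)·(36/5))/(6·12³·10000) = -243/31250 m
Load 3 — triangular load w₀=16 kN/m (0→w₀ over full span):
  y_3 = -w₀x²(L-x)²(x+2L)/(120LEI) = -16·(36/5)²·(12-(36/5))²·((36/5)+2·12)/(120·12·10000) = -404352/9765625 m
Load 4 — uniform load w=8 kN/m over full span:
  y_4 = -wx²(L-x)²/(24EI) = -8·(36/5)²·(12-(36/5))²/(24·10000) = -15552/390625 m
Superposition: y = Σ y_i = -1923651/19531250 m ≈ -0.098491 m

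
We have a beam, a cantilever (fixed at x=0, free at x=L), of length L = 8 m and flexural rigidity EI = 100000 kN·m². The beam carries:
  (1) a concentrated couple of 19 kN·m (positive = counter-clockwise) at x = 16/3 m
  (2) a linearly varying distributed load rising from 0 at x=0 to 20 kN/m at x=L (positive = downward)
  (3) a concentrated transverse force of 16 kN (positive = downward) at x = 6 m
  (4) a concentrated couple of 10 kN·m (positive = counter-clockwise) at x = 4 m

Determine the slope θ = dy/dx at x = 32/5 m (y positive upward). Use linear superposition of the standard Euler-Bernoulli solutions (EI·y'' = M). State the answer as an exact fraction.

θ(32/5) = -22089/1562500 rad

Load 1 — applied couple M₀=19 kN·m at a=16/3 m (b=L-a=8/3):
  θ_1 = M₀a/EI  [x>a] = 19·(16/3)/100000 = 19/18750 rad
Load 2 — triangular load w₀=20 kN/m (0→w₀ over full span):
  θ_2 = (w₀Lx²/4-w₀L²x/3-w₀x⁴/(24L))/EI = (20·8·(32/5)²/4-20·8²·(32/5)/3-20·(32/5)⁴/(24·8))/100000 = -14848/1171875 rad
Load 3 — point force P=16 kN at a=6 m (b=L-a=2):
  θ_3 = -Pa²/(2EI)  [x>a] = -16·6²/(2·100000) = -9/3125 rad
Load 4 — applied couple M₀=10 kN·m at a=4 m (b=L-a=4):
  θ_4 = M₀a/EI  [x>a] = 10·4/100000 = 1/2500 rad
Superposition: θ = Σ θ_i = -22089/1562500 rad ≈ -0.014137 rad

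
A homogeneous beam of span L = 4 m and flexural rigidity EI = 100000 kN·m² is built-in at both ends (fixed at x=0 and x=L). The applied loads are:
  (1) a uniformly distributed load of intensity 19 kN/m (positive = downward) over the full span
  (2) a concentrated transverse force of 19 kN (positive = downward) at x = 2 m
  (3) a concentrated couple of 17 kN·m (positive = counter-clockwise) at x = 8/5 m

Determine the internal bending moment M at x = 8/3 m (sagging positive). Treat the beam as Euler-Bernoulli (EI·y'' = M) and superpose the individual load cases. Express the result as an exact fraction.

M(8/3) = 4001/450 kN·m

Load 1 — uniform load w=19 kN/m over full span:
  M_1 = wLx/2 - wL²/12 - wx²/2 = 19·4·(8/3)/2 - 19·4²/12 - 19·(8/3)²/2 = 76/9 kN·m
Load 2 — point force P=19 kN at a=2 m (b=L-a=2):
  M_2 = Pa²(a+3b)(L-x)/L³ - Pa²b/L²  [x>a] = 19·2²·(2+3·2)·(4-(8/3))/4³ - 19·2²·2/4² = 19/6 kN·m
Load 3 — applied couple M₀=17 kN·m at a=8/5 m (b=L-a=12/5):
  M_3 = R_Ax - M_A - M₀  [x>a] with R_A=153/25, M_A=51/25 = (153/25)·(8/3) - (51/25) - 17 = -68/25 kN·m
Superposition: M = Σ M_i = 4001/450 kN·m ≈ 8.891111 kN·m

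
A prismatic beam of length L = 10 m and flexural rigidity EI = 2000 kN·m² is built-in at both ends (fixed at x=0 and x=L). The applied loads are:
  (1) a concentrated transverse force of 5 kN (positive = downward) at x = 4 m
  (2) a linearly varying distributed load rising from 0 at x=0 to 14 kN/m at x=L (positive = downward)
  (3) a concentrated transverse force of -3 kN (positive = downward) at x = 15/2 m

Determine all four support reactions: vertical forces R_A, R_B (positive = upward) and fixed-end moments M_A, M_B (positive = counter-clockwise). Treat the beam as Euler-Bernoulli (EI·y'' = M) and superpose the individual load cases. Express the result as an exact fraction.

R_A = 19017/800 kN, M_A = 25181/480 kN·m, R_B = 38583/800 kN, M_B = -11293/160 kN·m

Load 1 — point force P=5 kN at a=4 m (b=L-a=6):
  R_A = Pb²(3a+b)/L³ = 5·6²·(3·4+6)/10³ = 81/25 kN
  M_A = Pab²/L² = 5·4·6²/10² = 36/5 kN·m
  R_B = Pa²(a+3b)/L³ = 5·4²·(4+3·6)/10³ = 44/25 kN
  M_B = -Pa²b/L² = -5·4²·6/10² = -24/5 kN·m
Load 2 — triangular load w₀=14 kN/m (0→w₀ over full span):
  R_A = 3w₀L/20 = 3·14·10/20 = 21 kN
  M_A = w₀L²/30 = 14·10²/30 = 140/3 kN·m
  R_B = 7w₀L/20 = 7·14·10/20 = 49 kN
  M_B = -w₀L²/20 = -14·10²/20 = -70 kN·m
Load 3 — point force P=-3 kN at a=15/2 m (b=L-a=5/2):
  R_A = Pb²(3a+b)/L³ = (-3)·(5/2)²·(3·(15/2)+(5/2))/10³ = -15/32 kN
  M_A = Pab²/L² = (-3)·(15/2)·(5/2)²/10² = -45/32 kN·m
  R_B = Pa²(a+3b)/L³ = (-3)·(15/2)²·((15/2)+3·(5/2))/10³ = -81/32 kN
  M_B = -Pa²b/L² = -(-3)·(15/2)²·(5/2)/10² = 135/32 kN·m
Superposition: R_A = 19017/800 kN, M_A = 25181/480 kN·m, R_B = 38583/800 kN, M_B = -11293/160 kN·m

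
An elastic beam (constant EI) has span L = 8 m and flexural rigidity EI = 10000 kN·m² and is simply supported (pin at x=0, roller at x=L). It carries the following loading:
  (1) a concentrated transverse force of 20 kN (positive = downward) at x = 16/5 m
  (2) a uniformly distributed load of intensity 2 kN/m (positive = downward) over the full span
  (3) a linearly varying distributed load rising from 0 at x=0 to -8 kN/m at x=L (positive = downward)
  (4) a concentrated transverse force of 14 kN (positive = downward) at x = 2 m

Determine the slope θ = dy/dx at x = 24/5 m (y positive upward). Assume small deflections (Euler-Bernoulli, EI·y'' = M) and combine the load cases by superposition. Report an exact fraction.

θ(24/5) = 221131/56250000 rad

Load 1 — point force P=20 kN at a=16/5 m (b=L-a=24/5):
  θ_1 = -Pa(2L²-6Lx+3x²+a²)/(6LEI)  [x>a] = -20·(16/5)·(2·8²-6·8·(24/5)+3·(24/5)²+(16/5)²)/(6·8·10000) = 48/15625 rad
Load 2 — uniform load w=2 kN/m over full span:
  θ_2 = -w(L³-6Lx²+4x³)/(24EI) = -2·(8³-6·8·(24/5)²+4·(24/5)³)/(24·10000) = 296/234375 rad
Load 3 — triangular load w₀=-8 kN/m (0→w₀ over full span):
  θ_3 = -w₀(7L⁴-30L²x²+15x⁴)/(360LEI) = -(-8)·(7·8⁴-30·8²·(24/5)²+15·(24/5)⁴)/(360·8·10000) = -7424/3515625 rad
Load 4 — point force P=14 kN at a=2 m (b=L-a=6):
  θ_4 = -Pa(2L²-6Lx+3x²+a²)/(6LEI)  [x>a] = -14·2·(2·8²-6·8·(24/5)+3·(24/5)²+2²)/(6·8·10000) = 427/250000 rad
Superposition: θ = Σ θ_i = 221131/56250000 rad ≈ 0.003931 rad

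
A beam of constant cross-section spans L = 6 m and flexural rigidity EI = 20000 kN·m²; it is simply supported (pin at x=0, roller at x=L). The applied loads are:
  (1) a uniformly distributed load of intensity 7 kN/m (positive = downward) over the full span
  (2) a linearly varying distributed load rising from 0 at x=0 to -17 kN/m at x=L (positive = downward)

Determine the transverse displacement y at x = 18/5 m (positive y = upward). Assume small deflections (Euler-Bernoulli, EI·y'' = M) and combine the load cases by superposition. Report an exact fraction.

Load 1 — uniform load w=7 kN/m over full span:
  y_1 = -wx(L³-2Lx²+x³)/(24EI) = -7·(18/5)·(6³-2·6·(18/5)²+(18/5)³)/(24·20000) = -17577/3125000 m
Load 2 — triangular load w₀=-17 kN/m (0→w₀ over full span):
  y_2 = -w₀x(7L⁴-10L²x²+3x⁴)/(360LEI) = -(-17)·(18/5)·(7·6⁴-10·6²·(18/5)²+3·(18/5)⁴)/(360·6·20000) = 67932/9765625 m
Superposition: y = Σ y_i = 104031/78125000 m ≈ 0.001332 m

y(18/5) = 104031/78125000 m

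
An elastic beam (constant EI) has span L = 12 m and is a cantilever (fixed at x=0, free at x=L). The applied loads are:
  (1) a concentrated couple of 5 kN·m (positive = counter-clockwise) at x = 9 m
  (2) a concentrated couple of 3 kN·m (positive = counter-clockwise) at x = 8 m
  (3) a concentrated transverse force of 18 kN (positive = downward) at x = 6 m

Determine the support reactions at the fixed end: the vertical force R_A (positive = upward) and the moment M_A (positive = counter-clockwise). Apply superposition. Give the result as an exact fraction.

Load 1 — applied couple M₀=5 kN·m at a=9 m (b=L-a=3):
  R_A = 0 kN
  M_A = -M₀ = -5 kN·m
Load 2 — applied couple M₀=3 kN·m at a=8 m (b=L-a=4):
  R_A = 0 kN
  M_A = -M₀ = -3 kN·m
Load 3 — point force P=18 kN at a=6 m (b=L-a=6):
  R_A = P = 18 kN
  M_A = Pa = 18·6 = 108 kN·m
Superposition: R_A = 18 kN, M_A = 100 kN·m

R_A = 18 kN, M_A = 100 kN·m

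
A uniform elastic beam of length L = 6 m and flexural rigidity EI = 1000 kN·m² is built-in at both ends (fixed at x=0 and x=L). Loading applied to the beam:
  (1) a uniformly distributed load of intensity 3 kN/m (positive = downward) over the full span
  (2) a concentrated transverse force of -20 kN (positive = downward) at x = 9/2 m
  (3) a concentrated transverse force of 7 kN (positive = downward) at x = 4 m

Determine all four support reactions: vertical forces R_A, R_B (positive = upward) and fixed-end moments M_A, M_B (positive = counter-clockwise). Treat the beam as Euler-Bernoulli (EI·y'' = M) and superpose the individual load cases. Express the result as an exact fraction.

R_A = 1661/216 kN, M_A = 467/72 kN·m, R_B = -581/216 kN, M_B = 119/72 kN·m

Load 1 — uniform load w=3 kN/m over full span:
  R_A = wL/2 = 3·6/2 = 9 kN
  M_A = wL²/12 = 3·6²/12 = 9 kN·m
  R_B = wL/2 = 3·6/2 = 9 kN
  M_B = -wL²/12 = -3·6²/12 = -9 kN·m
Load 2 — point force P=-20 kN at a=9/2 m (b=L-a=3/2):
  R_A = Pb²(3a+b)/L³ = (-20)·(3/2)²·(3·(9/2)+(3/2))/6³ = -25/8 kN
  M_A = Pab²/L² = (-20)·(9/2)·(3/2)²/6² = -45/8 kN·m
  R_B = Pa²(a+3b)/L³ = (-20)·(9/2)²·((9/2)+3·(3/2))/6³ = -135/8 kN
  M_B = -Pa²b/L² = -(-20)·(9/2)²·(3/2)/6² = 135/8 kN·m
Load 3 — point force P=7 kN at a=4 m (b=L-a=2):
  R_A = Pb²(3a+b)/L³ = 7·2²·(3·4+2)/6³ = 49/27 kN
  M_A = Pab²/L² = 7·4·2²/6² = 28/9 kN·m
  R_B = Pa²(a+3b)/L³ = 7·4²·(4+3·2)/6³ = 140/27 kN
  M_B = -Pa²b/L² = -7·4²·2/6² = -56/9 kN·m
Superposition: R_A = 1661/216 kN, M_A = 467/72 kN·m, R_B = -581/216 kN, M_B = 119/72 kN·m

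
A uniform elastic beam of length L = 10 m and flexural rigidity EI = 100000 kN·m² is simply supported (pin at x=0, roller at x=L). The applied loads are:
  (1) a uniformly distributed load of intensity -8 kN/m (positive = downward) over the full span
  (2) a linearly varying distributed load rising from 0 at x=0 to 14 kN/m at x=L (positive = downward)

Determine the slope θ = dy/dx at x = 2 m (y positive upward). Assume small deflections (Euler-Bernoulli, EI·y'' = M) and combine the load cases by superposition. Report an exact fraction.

Load 1 — uniform load w=-8 kN/m over full span:
  θ_1 = -w(L³-6Lx²+4x³)/(24EI) = -(-8)·(10³-6·10·2²+4·2³)/(24·100000) = 33/12500 rad
Load 2 — triangular load w₀=14 kN/m (0→w₀ over full span):
  θ_2 = -w₀(7L⁴-30L²x²+15x⁴)/(360LEI) = -14·(7·10⁴-30·10²·2²+15·2⁴)/(360·10·100000) = -637/281250 rad
Superposition: θ = Σ θ_i = 211/562500 rad ≈ 0.000375 rad

θ(2) = 211/562500 rad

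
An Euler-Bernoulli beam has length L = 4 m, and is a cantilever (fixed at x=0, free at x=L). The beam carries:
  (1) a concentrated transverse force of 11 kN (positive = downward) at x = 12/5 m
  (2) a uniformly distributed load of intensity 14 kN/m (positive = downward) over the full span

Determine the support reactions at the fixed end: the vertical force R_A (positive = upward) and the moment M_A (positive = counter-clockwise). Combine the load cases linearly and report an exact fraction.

Load 1 — point force P=11 kN at a=12/5 m (b=L-a=8/5):
  R_A = P = 11 kN
  M_A = Pa = 11·(12/5) = 132/5 kN·m
Load 2 — uniform load w=14 kN/m over full span:
  R_A = wL = 14·4 = 56 kN
  M_A = wL²/2 = 14·4²/2 = 112 kN·m
Superposition: R_A = 67 kN, M_A = 692/5 kN·m

R_A = 67 kN, M_A = 692/5 kN·m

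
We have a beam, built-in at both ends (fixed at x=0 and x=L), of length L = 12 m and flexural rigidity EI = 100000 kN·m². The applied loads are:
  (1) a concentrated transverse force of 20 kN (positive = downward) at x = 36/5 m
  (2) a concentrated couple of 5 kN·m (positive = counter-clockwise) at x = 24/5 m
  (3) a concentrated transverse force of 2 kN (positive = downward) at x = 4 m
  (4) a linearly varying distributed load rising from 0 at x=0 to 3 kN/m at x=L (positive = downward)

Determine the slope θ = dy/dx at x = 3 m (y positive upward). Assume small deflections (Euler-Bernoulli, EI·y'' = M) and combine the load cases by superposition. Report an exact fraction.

Load 1 — point force P=20 kN at a=36/5 m (b=L-a=24/5):
  θ_1 = -Pb²x(2aL-(3a+b)x)/(2L³EI)  [x≤a] = -20·(24/5)²·3·(2·(36/5)·12-(3·(36/5)+(24/5))·3)/(2·12³·100000) = -117/312500 rad
Load 2 — applied couple M₀=5 kN·m at a=24/5 m (b=L-a=36/5):
  θ_2 = (R_Ax²/2 - M_Ax)/EI  [x≤a] with R_A=3/5, M_A=3/5 = ((3/5)·3²/2 - (3/5)·3)/100000 = 9/1000000 rad
Load 3 — point force P=2 kN at a=4 m (b=L-a=8):
  θ_3 = -Pb²x(2aL-(3a+b)x)/(2L³EI)  [x≤a] = -2·8²·3·(2·4·12-(3·4+8)·3)/(2·12³·100000) = -1/25000 rad
Load 4 — triangular load w₀=3 kN/m (0→w₀ over full span):
  θ_4 = -w₀(2x(L-x)(L-2x)(x+2L)+x²(L-x)²)/(120LEI) = -3·(2·3·(12-3)·(12-2·3)·(3+2·12)+3²·(12-3)²)/(120·12·100000) = -3159/16000000 rad
Superposition: θ = Σ θ_i = -48227/80000000 rad ≈ -0.000603 rad

θ(3) = -48227/80000000 rad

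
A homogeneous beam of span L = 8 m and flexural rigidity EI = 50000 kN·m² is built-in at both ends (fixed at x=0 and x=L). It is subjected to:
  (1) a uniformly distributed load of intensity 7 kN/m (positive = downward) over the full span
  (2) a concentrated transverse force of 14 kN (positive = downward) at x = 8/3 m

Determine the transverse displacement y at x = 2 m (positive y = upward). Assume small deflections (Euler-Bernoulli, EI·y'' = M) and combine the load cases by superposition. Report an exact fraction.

Load 1 — uniform load w=7 kN/m over full span:
  y_1 = -wx²(L-x)²/(24EI) = -7·2²·(8-2)²/(24·50000) = -21/25000 m
Load 2 — point force P=14 kN at a=8/3 m (b=L-a=16/3):
  y_2 = -Pb²x²(3aL-(3a+b)x)/(6L³EI)  [x≤a] = -14·(16/3)²·2²·(3·(8/3)·8-(3·(8/3)+(16/3))·2)/(6·8³·50000) = -98/253125 m
Superposition: y = Σ y_i = -497/405000 m ≈ -0.001227 m

y(2) = -497/405000 m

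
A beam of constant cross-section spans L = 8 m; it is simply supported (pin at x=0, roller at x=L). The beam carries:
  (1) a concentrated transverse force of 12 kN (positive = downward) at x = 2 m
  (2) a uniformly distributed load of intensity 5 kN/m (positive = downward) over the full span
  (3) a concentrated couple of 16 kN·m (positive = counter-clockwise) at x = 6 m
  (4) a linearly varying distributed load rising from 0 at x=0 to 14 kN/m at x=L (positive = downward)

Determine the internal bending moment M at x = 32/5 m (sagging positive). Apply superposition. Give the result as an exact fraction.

Load 1 — point force P=12 kN at a=2 m (b=L-a=6):
  M_1 = Pa(L-x)/L  [x>a] = 12·2·(8-(32/5))/8 = 24/5 kN·m
Load 2 — uniform load w=5 kN/m over full span:
  M_2 = wx(L-x)/2 = 5·(32/5)·(8-(32/5))/2 = 128/5 kN·m
Load 3 — applied couple M₀=16 kN·m at a=6 m (b=L-a=2):
  M_3 = M₀x/L - M₀  [x>a] = 16·(32/5)/8 - 16 = -16/5 kN·m
Load 4 — triangular load w₀=14 kN/m (0→w₀ over full span):
  M_4 = w₀Lx/6 - w₀x³/(6L) = 14·8·(32/5)/6 - 14·(32/5)³/(6·8) = 5376/125 kN·m
Superposition: M = Σ M_i = 8776/125 kN·m ≈ 70.208000 kN·m

M(32/5) = 8776/125 kN·m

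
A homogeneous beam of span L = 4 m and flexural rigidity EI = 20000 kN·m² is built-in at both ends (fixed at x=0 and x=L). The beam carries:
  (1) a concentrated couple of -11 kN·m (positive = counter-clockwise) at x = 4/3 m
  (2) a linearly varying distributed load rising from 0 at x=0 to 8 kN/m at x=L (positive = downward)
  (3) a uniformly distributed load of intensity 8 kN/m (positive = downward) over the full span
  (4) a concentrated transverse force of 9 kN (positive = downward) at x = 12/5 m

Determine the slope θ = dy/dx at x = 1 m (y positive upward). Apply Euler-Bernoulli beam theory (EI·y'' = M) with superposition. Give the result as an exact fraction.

θ(1) = -14483/30000000 rad

Load 1 — applied couple M₀=-11 kN·m at a=4/3 m (b=L-a=8/3):
  θ_1 = (R_Ax²/2 - M_Ax)/EI  [x≤a] with R_A=-11/3, M_A=0 = ((-11/3)·1²/2 - 0·1)/20000 = -11/120000 rad
Load 2 — triangular load w₀=8 kN/m (0→w₀ over full span):
  θ_2 = -w₀(2x(L-x)(L-2x)(x+2L)+x²(L-x)²)/(120LEI) = -8·(2·1·(4-1)·(4-2·1)·(1+2·4)+1²·(4-1)²)/(120·4·20000) = -39/400000 rad
Load 3 — uniform load w=8 kN/m over full span:
  θ_3 = -wx(L-x)(L-2x)/(12EI) = -8·1·(4-1)·(4-2·1)/(12·20000) = -1/5000 rad
Load 4 — point force P=9 kN at a=12/5 m (b=L-a=8/5):
  θ_4 = -Pb²x(2aL-(3a+b)x)/(2L³EI)  [x≤a] = -9·(8/5)²·1·(2·(12/5)·4-(3·(12/5)+(8/5))·1)/(2·4³·20000) = -117/1250000 rad
Superposition: θ = Σ θ_i = -14483/30000000 rad ≈ -0.000483 rad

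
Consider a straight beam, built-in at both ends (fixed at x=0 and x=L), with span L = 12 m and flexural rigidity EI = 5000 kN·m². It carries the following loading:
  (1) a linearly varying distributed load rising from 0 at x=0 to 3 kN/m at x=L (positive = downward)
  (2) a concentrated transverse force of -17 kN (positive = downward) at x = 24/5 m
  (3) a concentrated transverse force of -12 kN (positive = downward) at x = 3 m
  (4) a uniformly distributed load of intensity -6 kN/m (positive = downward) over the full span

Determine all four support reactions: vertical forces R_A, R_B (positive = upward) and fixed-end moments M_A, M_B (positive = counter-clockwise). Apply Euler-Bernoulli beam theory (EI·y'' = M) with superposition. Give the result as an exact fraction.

Load 1 — triangular load w₀=3 kN/m (0→w₀ over full span):
  R_A = 3w₀L/20 = 3·3·12/20 = 27/5 kN
  M_A = w₀L²/30 = 3·12²/30 = 72/5 kN·m
  R_B = 7w₀L/20 = 7·3·12/20 = 63/5 kN
  M_B = -w₀L²/20 = -3·12²/20 = -108/5 kN·m
Load 2 — point force P=-17 kN at a=24/5 m (b=L-a=36/5):
  R_A = Pb²(3a+b)/L³ = (-17)·(36/5)²·(3·(24/5)+(36/5))/12³ = -1377/125 kN
  M_A = Pab²/L² = (-17)·(24/5)·(36/5)²/12² = -3672/125 kN·m
  R_B = Pa²(a+3b)/L³ = (-17)·(24/5)²·((24/5)+3·(36/5))/12³ = -748/125 kN
  M_B = -Pa²b/L² = -(-17)·(24/5)²·(36/5)/12² = 2448/125 kN·m
Load 3 — point force P=-12 kN at a=3 m (b=L-a=9):
  R_A = Pb²(3a+b)/L³ = (-12)·9²·(3·3+9)/12³ = -81/8 kN
  M_A = Pab²/L² = (-12)·3·9²/12² = -81/4 kN·m
  R_B = Pa²(a+3b)/L³ = (-12)·3²·(3+3·9)/12³ = -15/8 kN
  M_B = -Pa²b/L² = -(-12)·3²·9/12² = 27/4 kN·m
Load 4 — uniform load w=-6 kN/m over full span:
  R_A = wL/2 = (-6)·12/2 = -36 kN
  M_A = wL²/12 = (-6)·12²/12 = -72 kN·m
  R_B = wL/2 = (-6)·12/2 = -36 kN
  M_B = -wL²/12 = -(-6)·12²/12 = 72 kN·m
Superposition: R_A = -51741/1000 kN, M_A = -53613/500 kN·m, R_B = -31259/1000 kN, M_B = 38367/500 kN·m

R_A = -51741/1000 kN, M_A = -53613/500 kN·m, R_B = -31259/1000 kN, M_B = 38367/500 kN·m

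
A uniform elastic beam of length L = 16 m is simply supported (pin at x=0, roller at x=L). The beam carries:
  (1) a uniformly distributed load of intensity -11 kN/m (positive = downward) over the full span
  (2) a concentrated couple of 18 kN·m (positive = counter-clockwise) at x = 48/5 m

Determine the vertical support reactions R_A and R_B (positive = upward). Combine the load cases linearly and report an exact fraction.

Load 1 — uniform load w=-11 kN/m over full span:
  R_A = wL/2 = (-11)·16/2 = -88 kN
  R_B = wL/2 = (-11)·16/2 = -88 kN
Load 2 — applied couple M₀=18 kN·m at a=48/5 m (b=L-a=32/5):
  R_A = M₀/L = 18/16 = 9/8 kN
  R_B = -M₀/L = -18/16 = -9/8 kN
Superposition: R_A = -695/8 kN, R_B = -713/8 kN

R_A = -695/8 kN, R_B = -713/8 kN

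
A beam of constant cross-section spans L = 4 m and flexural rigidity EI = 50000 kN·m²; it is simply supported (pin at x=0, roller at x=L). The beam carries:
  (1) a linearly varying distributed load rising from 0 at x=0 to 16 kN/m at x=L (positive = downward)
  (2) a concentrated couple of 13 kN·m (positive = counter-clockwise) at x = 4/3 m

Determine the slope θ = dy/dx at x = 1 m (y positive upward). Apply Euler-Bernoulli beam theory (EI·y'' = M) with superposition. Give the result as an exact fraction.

Load 1 — triangular load w₀=16 kN/m (0→w₀ over full span):
  θ_1 = -w₀(7L⁴-30L²x²+15x⁴)/(360LEI) = -16·(7·4⁴-30·4²·1²+15·1⁴)/(360·4·50000) = -1327/4500000 rad
Load 2 — applied couple M₀=13 kN·m at a=4/3 m (b=L-a=8/3):
  θ_2 = (M₀x²/(2L)+C₁)/EI  [x≤a] with C₁=M₀(3b²-L²)/(6L)=26/9 = (13·1²/(2·4)+(26/9))/50000 = 13/144000 rad
Superposition: θ = Σ θ_i = -3683/18000000 rad ≈ -0.000205 rad

θ(1) = -3683/18000000 rad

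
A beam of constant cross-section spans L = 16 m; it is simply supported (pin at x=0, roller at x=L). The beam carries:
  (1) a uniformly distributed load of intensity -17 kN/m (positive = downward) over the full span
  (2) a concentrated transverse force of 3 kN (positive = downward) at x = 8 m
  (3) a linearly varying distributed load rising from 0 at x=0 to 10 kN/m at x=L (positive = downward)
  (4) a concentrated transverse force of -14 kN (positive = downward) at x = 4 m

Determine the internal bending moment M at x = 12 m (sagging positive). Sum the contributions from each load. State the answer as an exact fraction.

M(12) = -276 kN·m

Load 1 — uniform load w=-17 kN/m over full span:
  M_1 = wx(L-x)/2 = (-17)·12·(16-12)/2 = -408 kN·m
Load 2 — point force P=3 kN at a=8 m (b=L-a=8):
  M_2 = Pa(L-x)/L  [x>a] = 3·8·(16-12)/16 = 6 kN·m
Load 3 — triangular load w₀=10 kN/m (0→w₀ over full span):
  M_3 = w₀Lx/6 - w₀x³/(6L) = 10·16·12/6 - 10·12³/(6·16) = 140 kN·m
Load 4 — point force P=-14 kN at a=4 m (b=L-a=12):
  M_4 = Pa(L-x)/L  [x>a] = (-14)·4·(16-12)/16 = -14 kN·m
Superposition: M = Σ M_i = -276 kN·m ≈ -276.000000 kN·m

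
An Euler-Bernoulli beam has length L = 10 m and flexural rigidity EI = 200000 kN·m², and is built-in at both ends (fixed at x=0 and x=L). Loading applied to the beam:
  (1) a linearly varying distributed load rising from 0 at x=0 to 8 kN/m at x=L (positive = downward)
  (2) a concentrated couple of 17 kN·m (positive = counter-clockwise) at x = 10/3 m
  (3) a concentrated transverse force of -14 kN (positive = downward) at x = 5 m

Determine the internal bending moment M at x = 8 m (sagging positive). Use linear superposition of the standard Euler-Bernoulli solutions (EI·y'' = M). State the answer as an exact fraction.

M(8) = 57/10 kN·m

Load 1 — triangular load w₀=8 kN/m (0→w₀ over full span):
  M_1 = 3w₀Lx/20 - w₀L²/30 - w₀x³/(6L) = 3·8·10·8/20 - 8·10²/30 - 8·8³/(6·10) = 16/15 kN·m
Load 2 — applied couple M₀=17 kN·m at a=10/3 m (b=L-a=20/3):
  M_2 = R_Ax - M_A - M₀  [x>a] with R_A=34/15, M_A=0 = (34/15)·8 - 0 - 17 = 17/15 kN·m
Load 3 — point force P=-14 kN at a=5 m (b=L-a=5):
  M_3 = Pa²(a+3b)(L-x)/L³ - Pa²b/L²  [x>a] = (-14)·5²·(5+3·5)·(10-8)/10³ - (-14)·5²·5/10² = 7/2 kN·m
Superposition: M = Σ M_i = 57/10 kN·m ≈ 5.700000 kN·m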